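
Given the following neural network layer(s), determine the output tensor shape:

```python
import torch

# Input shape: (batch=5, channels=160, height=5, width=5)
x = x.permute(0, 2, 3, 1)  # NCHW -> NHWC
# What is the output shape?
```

Input: (5, 160, 5, 5) -> Output: (5, 5, 5, 160)

Answer: (5, 5, 5, 160)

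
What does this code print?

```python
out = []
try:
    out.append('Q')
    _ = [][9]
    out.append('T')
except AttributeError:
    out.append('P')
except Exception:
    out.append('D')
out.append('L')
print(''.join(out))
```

Execution trace: 'Q' (try body) → 'D' (except Exception) → 'L' (after the try/except). Output: QDL

Answer: QDL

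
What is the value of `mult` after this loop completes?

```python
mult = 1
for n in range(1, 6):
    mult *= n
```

5! = 120
`mult` takes the values: 1 → 2 → 6 → 24 → 120

Answer: 120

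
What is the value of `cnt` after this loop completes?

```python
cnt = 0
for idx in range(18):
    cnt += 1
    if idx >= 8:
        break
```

Loop breaks when idx reaches 8, cnt is 9
`cnt` takes the values: 0 → 1 → 2 → 3 → 4 → 5 → 6 → 7 → 8 → 9

Answer: 9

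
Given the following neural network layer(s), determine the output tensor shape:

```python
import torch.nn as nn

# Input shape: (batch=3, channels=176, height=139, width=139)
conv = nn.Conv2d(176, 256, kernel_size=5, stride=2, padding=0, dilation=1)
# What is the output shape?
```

Input: (3, 176, 139, 139) -> Output: (3, 256, 68, 68)

Answer: (3, 256, 68, 68)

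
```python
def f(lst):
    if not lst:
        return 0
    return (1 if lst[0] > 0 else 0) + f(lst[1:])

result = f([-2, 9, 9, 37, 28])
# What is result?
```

Count of positive elements in [-2, 9, 9, 37, 28] = 4

Answer: 4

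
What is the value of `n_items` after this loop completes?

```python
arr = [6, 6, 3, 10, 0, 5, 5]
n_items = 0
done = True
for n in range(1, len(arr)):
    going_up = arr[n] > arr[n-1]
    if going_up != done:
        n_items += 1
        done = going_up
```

Count direction changes in [6, 6, 3, 10, 0, 5, 5]
`n_items` takes the values: 0 → 1 → 2 → 3 → 4 → 5

Answer: 5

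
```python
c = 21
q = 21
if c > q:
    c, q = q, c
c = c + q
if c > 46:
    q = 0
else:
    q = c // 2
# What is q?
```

Trace:
`c = 21` → c = 21
`q = 21` → q = 21
`if c > q: ...` → c > q is False → no variable changes
`c = c + q` → c = 42
`if c > 46: ...` → c > 46 is False, take else branch → no variable changes
So q = 21

Answer: 21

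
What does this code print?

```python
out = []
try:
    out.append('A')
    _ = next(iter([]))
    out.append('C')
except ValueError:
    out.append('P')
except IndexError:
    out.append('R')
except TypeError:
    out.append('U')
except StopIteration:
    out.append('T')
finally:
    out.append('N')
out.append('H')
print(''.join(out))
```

Execution trace: 'A' (try body) → 'T' (except StopIteration) → 'N' (finally) → 'H' (after the try/except). Output: ATNH

Answer: ATNH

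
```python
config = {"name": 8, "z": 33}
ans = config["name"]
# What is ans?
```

Trace:
`config = {"name": 8, "z": 33}` → config = {'name': 8, 'z': 33}
`ans = config["name"]` → ans = 8
So ans = 8

Answer: 8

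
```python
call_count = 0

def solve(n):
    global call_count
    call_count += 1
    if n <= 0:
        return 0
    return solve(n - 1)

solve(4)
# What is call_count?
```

Linear recursion stepping by 1: 5 calls from n=4 down to ≤0.

Answer: 5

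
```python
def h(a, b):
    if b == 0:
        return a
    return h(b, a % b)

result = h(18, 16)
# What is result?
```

h(18, 16) -> h(16, 2) -> h(2, 0) -> 2

Answer: 2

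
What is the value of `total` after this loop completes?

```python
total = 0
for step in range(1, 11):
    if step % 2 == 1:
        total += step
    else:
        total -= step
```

Add odd, subtract even
`total` takes the values: 0 → 1 → -1 → 2 → -2 → 3 → -3 → 4 → -4 → 5 → -5

Answer: -5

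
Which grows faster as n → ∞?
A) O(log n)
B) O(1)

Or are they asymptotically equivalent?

O(log n) vs O(1): Higher order terms dominate.

Answer: A) O(log n) grows faster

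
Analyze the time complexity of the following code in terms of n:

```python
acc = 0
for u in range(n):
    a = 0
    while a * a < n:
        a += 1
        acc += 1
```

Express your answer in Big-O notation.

Each loop level contributes: n × √n. Multiplying the contributions gives O(n√n).

Answer: O(n√n)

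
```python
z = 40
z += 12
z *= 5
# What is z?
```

Trace:
`z = 40` → z = 40
`z += 12` → z = 52
`z *= 5` → z = 260
So z = 260

Answer: 260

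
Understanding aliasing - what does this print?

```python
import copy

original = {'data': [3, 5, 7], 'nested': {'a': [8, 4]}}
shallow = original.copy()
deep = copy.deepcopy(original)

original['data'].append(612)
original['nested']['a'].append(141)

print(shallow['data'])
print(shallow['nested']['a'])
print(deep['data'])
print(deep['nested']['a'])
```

Key concept: comparing shallow vs deep copy.
Step by step:
`original = {'data': [3, 5, 7], 'nested': {'a': [8, 4]}}` → original = {'data': [3, 5, 7], 'nested': {'a': [8, 4]}}
`shallow = original.copy()` → shallow = {'data': [3, 5, 7], 'nested': {'a': [8, 4]}}
`deep = copy.deepcopy(original)` → deep = {'data': [3, 5, 7], 'nested': {'a': [8, 4]}}
`original['data'].append(612)` → original = {'data': [3, 5, 7, 612], 'nested': {'a': [8, 4]}}; shallow = {'data': [3, 5, 7, 612], 'nested': {'a': [8, 4]}}
`original['nested']['a'].append(141)` → original = {'data': [3, 5, 7, 612], 'nested': {'a': [8, 4, 141]}}; shallow = {'data': [3, 5, 7, 612], 'nested': {'a': [8, 4, 141]}}
`print(shallow['data'])` → prints [3, 5, 7, 612]
`print(shallow['nested']['a'])` → prints [8, 4, 141]
`print(deep['data'])` → prints [3, 5, 7]
`print(deep['nested']['a'])` → prints [8, 4]

Answer:
[3, 5, 7, 612]
[8, 4, 141]
[3, 5, 7]
[8, 4]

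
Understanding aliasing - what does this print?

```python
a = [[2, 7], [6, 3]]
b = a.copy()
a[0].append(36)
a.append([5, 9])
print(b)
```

Key concept: shallow copy with nested lists.
Step by step:
`a = [[2, 7], [6, 3]]` → a = [[2, 7], [6, 3]]
`b = a.copy()` → b = [[2, 7], [6, 3]]
`a[0].append(36)` → a = [[2, 7, 36], [6, 3]]; b = [[2, 7, 36], [6, 3]]
`a.append([5, 9])` → a = [[2, 7, 36], [6, 3], [5, 9]]
`print(b)` → prints [[2, 7, 36], [6, 3]]

Answer: [[2, 7, 36], [6, 3]]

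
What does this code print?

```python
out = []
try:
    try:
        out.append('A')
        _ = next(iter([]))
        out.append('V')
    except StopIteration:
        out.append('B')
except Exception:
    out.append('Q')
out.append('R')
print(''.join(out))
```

Execution trace: 'A' (inner try body) → 'B' (inner except StopIteration) → 'R' (after the try/except). Output: ABR

Answer: ABR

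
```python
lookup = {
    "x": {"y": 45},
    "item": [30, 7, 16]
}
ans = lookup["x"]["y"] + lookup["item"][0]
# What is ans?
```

Trace:
`lookup = { ...` → lookup = {'x': {'y': 45}, 'item': [30, 7, 16]}
`ans = lookup["x"]["y"] + lookup["item"][0]` → ans = 75
So ans = 75

Answer: 75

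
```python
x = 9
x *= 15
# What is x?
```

Trace:
`x = 9` → x = 9
`x *= 15` → x = 135
So x = 135

Answer: 135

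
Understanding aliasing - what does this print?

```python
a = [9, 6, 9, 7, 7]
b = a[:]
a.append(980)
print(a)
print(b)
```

Key concept: slice [:] creates copy.
Step by step:
`a = [9, 6, 9, 7, 7]` → a = [9, 6, 9, 7, 7]
`b = a[:]` → b = [9, 6, 9, 7, 7]
`a.append(980)` → a = [9, 6, 9, 7, 7, 980]
`print(a)` → prints [9, 6, 9, 7, 7, 980]
`print(b)` → prints [9, 6, 9, 7, 7]

Answer:
[9, 6, 9, 7, 7, 980]
[9, 6, 9, 7, 7]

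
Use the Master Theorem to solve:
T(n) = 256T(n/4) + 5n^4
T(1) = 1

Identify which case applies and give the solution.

a=256, b=4, f(n)=5n^4. log_4(256) = 4. Since c=4 = 4, Case 2 applies: T(n) = Θ(n^log_b(a) · log n) = O(n^4 log n).

Answer: O(n^4 log n) - Case 2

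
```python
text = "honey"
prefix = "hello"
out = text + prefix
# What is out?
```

Trace:
`text = "honey"` → text = 'honey'
`prefix = "hello"` → prefix = 'hello'
`out = text + prefix` → out = 'honeyhello'
So out = 'honeyhello'

Answer: 'honeyhello'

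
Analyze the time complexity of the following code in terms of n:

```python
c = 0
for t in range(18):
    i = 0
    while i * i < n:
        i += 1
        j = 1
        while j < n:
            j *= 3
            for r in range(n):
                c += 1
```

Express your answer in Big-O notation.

Each loop level contributes: 1 × √n × log n × n. Multiplying the contributions gives O(n√n log n).

Answer: O(n√n log n)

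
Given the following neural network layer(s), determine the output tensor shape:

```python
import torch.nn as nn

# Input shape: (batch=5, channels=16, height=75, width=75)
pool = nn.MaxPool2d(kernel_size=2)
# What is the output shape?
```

Input: (5, 16, 75, 75) -> Output: (5, 16, 37, 37)

Answer: (5, 16, 37, 37)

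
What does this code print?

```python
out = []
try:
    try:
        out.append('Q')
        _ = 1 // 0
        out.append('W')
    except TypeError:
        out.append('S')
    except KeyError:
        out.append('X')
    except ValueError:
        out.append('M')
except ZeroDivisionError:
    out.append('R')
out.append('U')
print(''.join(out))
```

Execution trace: 'Q' (try body) → 'R' (outer except ZeroDivisionError) → 'U' (after the try/except). Output: QRU

Answer: QRU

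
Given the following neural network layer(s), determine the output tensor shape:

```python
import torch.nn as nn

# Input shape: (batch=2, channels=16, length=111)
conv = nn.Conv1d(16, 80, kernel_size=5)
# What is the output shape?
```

Input: (2, 16, 111) -> Output: (2, 80, 107)

Answer: (2, 80, 107)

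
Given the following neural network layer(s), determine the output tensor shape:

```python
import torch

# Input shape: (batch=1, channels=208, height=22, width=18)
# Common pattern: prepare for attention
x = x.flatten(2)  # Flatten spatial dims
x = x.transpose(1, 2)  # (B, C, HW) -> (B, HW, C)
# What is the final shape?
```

Input: (1, 208, 22, 18) -> after flatten(2): (1, 208, 396) -> Output: (1, 396, 208)

Answer: (1, 396, 208)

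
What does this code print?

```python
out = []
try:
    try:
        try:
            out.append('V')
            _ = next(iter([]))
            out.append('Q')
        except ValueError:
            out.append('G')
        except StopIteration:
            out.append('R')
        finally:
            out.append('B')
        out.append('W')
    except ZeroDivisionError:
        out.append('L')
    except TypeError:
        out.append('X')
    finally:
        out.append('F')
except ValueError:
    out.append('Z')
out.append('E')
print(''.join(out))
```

Execution trace: 'V' (inner try body) → 'R' (inner except StopIteration) → 'B' (inner finally) → 'W' (try body, no exception) → 'F' (finally) → 'E' (after the try/except). Output: VRBWFE

Answer: VRBWFE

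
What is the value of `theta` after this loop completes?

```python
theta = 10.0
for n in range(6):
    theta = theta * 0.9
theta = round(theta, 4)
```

Exponential decay: 10.0 * 0.9^6
`theta` takes the values: 10.0 → 9.0 → 8.1 → 7.29 → 6.561 → 5.9049 → 5.31441 → 5.3144

Answer: 5.3144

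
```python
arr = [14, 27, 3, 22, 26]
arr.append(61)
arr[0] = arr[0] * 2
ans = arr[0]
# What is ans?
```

Trace:
`arr = [14, 27, 3, 22, 26]` → arr = [14, 27, 3, 22, 26]
`arr.append(61)` → arr = [14, 27, 3, 22, 26, 61]
`arr[0] = arr[0] * 2` → arr = [28, 27, 3, 22, 26, 61]
`ans = arr[0]` → ans = 28
So ans = 28

Answer: 28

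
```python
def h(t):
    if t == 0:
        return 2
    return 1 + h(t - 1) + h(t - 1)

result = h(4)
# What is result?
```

h(t) = 1 + 2·h(t-1), h(0)=2. Closed form: (2+1)·2^4 - 1 = 47.

Answer: 47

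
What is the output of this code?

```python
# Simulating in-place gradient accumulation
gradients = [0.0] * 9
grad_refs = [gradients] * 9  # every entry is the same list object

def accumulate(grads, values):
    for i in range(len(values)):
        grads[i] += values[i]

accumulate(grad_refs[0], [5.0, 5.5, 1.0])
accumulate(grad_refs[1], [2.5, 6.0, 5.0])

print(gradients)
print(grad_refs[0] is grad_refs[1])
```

Key concept: gradient accumulation aliasing.
Step by step:
`gradients = [0.0] * 9` → gradients = [0.0, 0.0, 0.0, 0.0, 0.0, 0.0, 0.0, 0.0, 0.0]
`grad_refs = [gradients] * 9` → grad_refs = [[0.0, 0.0, 0.0, 0.0, 0.0, 0.0, 0.0, 0.0, 0.0], [0.0, 0.0, 0.0, 0.0, 0.0, 0.0, 0.0, 0.0, 0.0], [0.0, 0.0, 0.0, 0.0, 0.0, 0.0, 0.0, 0.0, 0.0], [0.0, 0.0, 0.0, 0.0, 0.0, 0.0, 0.0, 0.0, 0.0], [0.0, 0.0, 0.0, 0.0, 0.0, 0.0, 0.0, 0.0, 0.0], [0.0, 0.0, 0.0, 0.0, 0.0, 0.0, 0.0, 0.0, 0.0], [0.0, 0.0, 0.0, 0.0, 0.0, 0.0, 0.0, 0.0, 0.0], [0.0, 0.0, 0.0, 0.0, 0.0, 0.0, 0.0, 0.0, 0.0], [0.0, 0.0, 0.0, 0.0, 0.0, 0.0, 0.0, 0.0, 0.0]]
`accumulate(grad_refs[0], [5.0, 5.5, 1.0])` → gradients = [5.0, 5.5, 1.0, 0.0, 0.0, 0.0, 0.0, 0.0, 0.0]; grad_refs = [[5.0, 5.5, 1.0, 0.0, 0.0, 0.0, 0.0, 0.0, 0.0], [5.0, 5.5, 1.0, 0.0, 0.0, 0.0, 0.0, 0.0, 0.0], [5.0, 5.5, 1.0, 0.0, 0.0, 0.0, 0.0, 0.0, 0.0], [5.0, 5.5, 1.0, 0.0, 0.0, 0.0, 0.0, 0.0, 0.0], [5.0, 5.5, 1.0, 0.0, 0.0, 0.0, 0.0, 0.0, 0.0], [5.0, 5.5, 1.0, 0.0, 0.0, 0.0, 0.0, 0.0, 0.0], [5.0, 5.5, 1.0, 0.0, 0.0, 0.0, 0.0, 0.0, 0.0], [5.0, 5.5, 1.0, 0.0, 0.0, 0.0, 0.0, 0.0, 0.0], [5.0, 5.5, 1.0, 0.0, 0.0, 0.0, 0.0, 0.0, 0.0]]
`accumulate(grad_refs[1], [2.5, 6.0, 5.0])` → gradients = [7.5, 11.5, 6.0, 0.0, 0.0, 0.0, 0.0, 0.0, 0.0]; grad_refs = [[7.5, 11.5, 6.0, 0.0, 0.0, 0.0, 0.0, 0.0, 0.0], [7.5, 11.5, 6.0, 0.0, 0.0, 0.0, 0.0, 0.0, 0.0], [7.5, 11.5, 6.0, 0.0, 0.0, 0.0, 0.0, 0.0, 0.0], [7.5, 11.5, 6.0, 0.0, 0.0, 0.0, 0.0, 0.0, 0.0], [7.5, 11.5, 6.0, 0.0, 0.0, 0.0, 0.0, 0.0, 0.0], [7.5, 11.5, 6.0, 0.0, 0.0, 0.0, 0.0, 0.0, 0.0], [7.5, 11.5, 6.0, 0.0, 0.0, 0.0, 0.0, 0.0, 0.0], [7.5, 11.5, 6.0, 0.0, 0.0, 0.0, 0.0, 0.0, 0.0], [7.5, 11.5, 6.0, 0.0, 0.0, 0.0, 0.0, 0.0, 0.0]]
`print(gradients)` → prints [7.5, 11.5, 6.0, 0.0, 0.0, 0.0, 0.0, 0.0, 0.0]
`print(grad_refs[0] is grad_refs[1])` → prints True

Answer:
[7.5, 11.5, 6.0, 0.0, 0.0, 0.0, 0.0, 0.0, 0.0]
True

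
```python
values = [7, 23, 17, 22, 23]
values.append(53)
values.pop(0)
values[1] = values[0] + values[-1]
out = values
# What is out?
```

Trace:
`values = [7, 23, 17, 22, 23]` → values = [7, 23, 17, 22, 23]
`values.append(53)` → values = [7, 23, 17, 22, 23, 53]
`values.pop(0)` → values = [23, 17, 22, 23, 53]
`values[1] = values[0] + values[-1]` → values = [23, 76, 22, 23, 53]
`out = values` → out = [23, 76, 22, 23, 53]
So out = [23, 76, 22, 23, 53]

Answer: [23, 76, 22, 23, 53]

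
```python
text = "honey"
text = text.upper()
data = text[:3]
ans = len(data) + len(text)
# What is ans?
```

Trace:
`text = "honey"` → text = 'honey'
`text = text.upper()` → text = 'HONEY'
`data = text[:3]` → data = 'HON'
`ans = len(data) + len(text)` → ans = 8
So ans = 8

Answer: 8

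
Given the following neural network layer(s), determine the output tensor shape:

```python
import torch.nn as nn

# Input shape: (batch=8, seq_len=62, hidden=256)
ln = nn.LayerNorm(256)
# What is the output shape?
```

Input: (8, 62, 256) -> Output: (8, 62, 256)

Answer: (8, 62, 256)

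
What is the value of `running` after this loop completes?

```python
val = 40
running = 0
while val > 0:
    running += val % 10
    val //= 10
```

Sum digits of 40
`running` takes the values: 0 → 4

Answer: 4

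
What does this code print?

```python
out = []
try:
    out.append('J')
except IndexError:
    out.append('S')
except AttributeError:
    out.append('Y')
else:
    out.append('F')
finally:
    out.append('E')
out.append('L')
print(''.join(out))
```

Execution trace: 'J' (try body, no exception) → 'F' (else) → 'E' (finally) → 'L' (after the try/except). Output: JFEL

Answer: JFEL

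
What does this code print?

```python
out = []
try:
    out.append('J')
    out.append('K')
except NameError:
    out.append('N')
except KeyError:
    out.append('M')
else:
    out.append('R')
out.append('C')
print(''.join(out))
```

Execution trace: 'J' (try body) → 'K' (try body, no exception) → 'R' (else) → 'C' (after the try/except). Output: JKRC

Answer: JKRC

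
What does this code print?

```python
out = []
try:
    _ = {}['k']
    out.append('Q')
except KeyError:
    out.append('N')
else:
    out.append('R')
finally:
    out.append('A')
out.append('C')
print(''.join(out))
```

Execution trace: 'N' (except KeyError) → 'A' (finally) → 'C' (after the try/except). Output: NAC

Answer: NAC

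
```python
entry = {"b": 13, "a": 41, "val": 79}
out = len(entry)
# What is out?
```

Trace:
`entry = {"b": 13, "a": 41, "val": 79}` → entry = {'b': 13, 'a': 41, 'val': 79}
`out = len(entry)` → out = 3
So out = 3

Answer: 3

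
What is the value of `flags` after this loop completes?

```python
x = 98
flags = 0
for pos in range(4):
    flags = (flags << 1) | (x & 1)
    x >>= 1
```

Reverse lowest 4 bits of 98
`flags` takes the values: 0 → 1 → 2 → 4

Answer: 4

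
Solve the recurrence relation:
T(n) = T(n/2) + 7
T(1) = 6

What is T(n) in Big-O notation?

Each step divides n by 2 and adds 7. After log_2(n) steps we reach T(1)=6. So T(n) = 7·log_2(n) + 6 = O(log n).

Answer: O(log n)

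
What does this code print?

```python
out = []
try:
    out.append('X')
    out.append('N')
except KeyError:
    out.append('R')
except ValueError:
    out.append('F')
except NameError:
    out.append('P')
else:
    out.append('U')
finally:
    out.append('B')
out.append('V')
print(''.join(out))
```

Execution trace: 'X' (try body) → 'N' (try body, no exception) → 'U' (else) → 'B' (finally) → 'V' (after the try/except). Output: XNUBV

Answer: XNUBV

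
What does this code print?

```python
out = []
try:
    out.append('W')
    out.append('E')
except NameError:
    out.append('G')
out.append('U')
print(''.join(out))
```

Execution trace: 'W' (try body) → 'E' (try body, no exception) → 'U' (after the try/except). Output: WEU

Answer: WEU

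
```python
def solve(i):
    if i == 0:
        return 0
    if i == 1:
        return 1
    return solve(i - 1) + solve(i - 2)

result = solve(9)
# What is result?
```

Build up from base cases: solve(0)=0, solve(1)=1, solve(2)=1, solve(3)=2, solve(4)=3, solve(5)=5, solve(6)=8, ..., solve(9)=34

Answer: 34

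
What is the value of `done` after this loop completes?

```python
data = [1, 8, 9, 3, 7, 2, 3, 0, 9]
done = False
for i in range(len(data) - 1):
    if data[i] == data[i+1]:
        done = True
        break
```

Check consecutive duplicates in [1, 8, 9, 3, 7, 2, 3, 0, 9]
`done` takes the values: False

Answer: False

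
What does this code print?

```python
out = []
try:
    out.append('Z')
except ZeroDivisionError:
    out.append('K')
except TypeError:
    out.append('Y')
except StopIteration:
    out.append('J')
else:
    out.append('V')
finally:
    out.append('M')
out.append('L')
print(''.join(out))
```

Execution trace: 'Z' (try body, no exception) → 'V' (else) → 'M' (finally) → 'L' (after the try/except). Output: ZVML

Answer: ZVML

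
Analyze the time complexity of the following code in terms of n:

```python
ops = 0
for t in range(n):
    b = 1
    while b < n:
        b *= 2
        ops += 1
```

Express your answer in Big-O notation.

Each loop level contributes: n × log n. Multiplying the contributions gives O(n log n).

Answer: O(n log n)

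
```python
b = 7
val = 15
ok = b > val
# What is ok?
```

Trace:
`b = 7` → b = 7
`val = 15` → val = 15
`ok = b > val` → ok = False
So ok = False

Answer: False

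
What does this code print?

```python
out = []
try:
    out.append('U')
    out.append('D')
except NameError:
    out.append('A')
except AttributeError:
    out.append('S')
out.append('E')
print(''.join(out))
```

Execution trace: 'U' (try body) → 'D' (try body, no exception) → 'E' (after the try/except). Output: UDE

Answer: UDE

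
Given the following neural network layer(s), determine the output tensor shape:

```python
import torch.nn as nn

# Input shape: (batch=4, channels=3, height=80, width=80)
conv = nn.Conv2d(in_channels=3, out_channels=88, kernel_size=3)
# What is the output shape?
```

Input: (4, 3, 80, 80) -> Output: (4, 88, 78, 78)

Answer: (4, 88, 78, 78)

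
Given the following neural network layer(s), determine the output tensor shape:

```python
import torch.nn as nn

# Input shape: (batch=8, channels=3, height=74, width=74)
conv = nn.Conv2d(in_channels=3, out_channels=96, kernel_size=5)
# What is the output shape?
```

Input: (8, 3, 74, 74) -> Output: (8, 96, 70, 70)

Answer: (8, 96, 70, 70)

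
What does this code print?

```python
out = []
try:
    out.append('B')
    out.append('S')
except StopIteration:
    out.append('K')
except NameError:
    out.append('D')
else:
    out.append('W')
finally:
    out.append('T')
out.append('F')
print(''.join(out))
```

Execution trace: 'B' (try body) → 'S' (try body, no exception) → 'W' (else) → 'T' (finally) → 'F' (after the try/except). Output: BSWTF

Answer: BSWTF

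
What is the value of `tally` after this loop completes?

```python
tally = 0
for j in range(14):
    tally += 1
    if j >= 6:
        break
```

Loop breaks when j reaches 6, tally is 7
`tally` takes the values: 0 → 1 → 2 → 3 → 4 → 5 → 6 → 7

Answer: 7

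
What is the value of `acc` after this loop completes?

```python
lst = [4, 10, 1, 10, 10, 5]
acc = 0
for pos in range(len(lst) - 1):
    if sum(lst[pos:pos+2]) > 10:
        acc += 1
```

Count windows with sum > 10
`acc` takes the values: 0 → 1 → 2 → 3 → 4 → 5

Answer: 5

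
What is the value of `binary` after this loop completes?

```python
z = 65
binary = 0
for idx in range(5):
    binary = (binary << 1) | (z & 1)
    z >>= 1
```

Reverse lowest 5 bits of 65
`binary` takes the values: 0 → 1 → 2 → 4 → 8 → 16

Answer: 16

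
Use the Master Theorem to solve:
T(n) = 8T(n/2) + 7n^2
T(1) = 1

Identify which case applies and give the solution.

a=8, b=2, f(n)=7n^2. log_2(8) = 3. Since c=2 < 3, Case 1 applies: T(n) = Θ(n^log_b(a)) = O(n^3).

Answer: O(n^3) - Case 1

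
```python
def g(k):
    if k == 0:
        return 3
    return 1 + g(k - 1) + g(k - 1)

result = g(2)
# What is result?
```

g(k) = 1 + 2·g(k-1), g(0)=3. Closed form: (3+1)·2^2 - 1 = 15.

Answer: 15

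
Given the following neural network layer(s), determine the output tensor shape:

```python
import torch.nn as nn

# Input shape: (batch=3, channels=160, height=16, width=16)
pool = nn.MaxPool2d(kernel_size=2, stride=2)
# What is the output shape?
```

Input: (3, 160, 16, 16) -> Output: (3, 160, 8, 8)

Answer: (3, 160, 8, 8)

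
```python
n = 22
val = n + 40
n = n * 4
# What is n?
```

Trace:
`n = 22` → n = 22
`val = n + 40` → val = 62
`n = n * 4` → n = 88
So n = 88

Answer: 88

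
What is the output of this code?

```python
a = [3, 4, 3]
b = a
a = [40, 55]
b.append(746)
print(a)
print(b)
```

Key concept: rebinding vs mutation: a is rebound to a new list, b still points at the original.
Step by step:
`a = [3, 4, 3]` → a = [3, 4, 3]
`b = a` → b = [3, 4, 3] (same object as a)
`a = [40, 55]` → a = [40, 55]
`b.append(746)` → b = [3, 4, 3, 746]
`print(a)` → prints [40, 55]
`print(b)` → prints [3, 4, 3, 746]

Answer:
[40, 55]
[3, 4, 3, 746]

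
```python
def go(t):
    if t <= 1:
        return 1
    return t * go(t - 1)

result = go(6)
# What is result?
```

go(6) = 6 * 5 * 4 * 3 * 2 * 1 = 720

Answer: 720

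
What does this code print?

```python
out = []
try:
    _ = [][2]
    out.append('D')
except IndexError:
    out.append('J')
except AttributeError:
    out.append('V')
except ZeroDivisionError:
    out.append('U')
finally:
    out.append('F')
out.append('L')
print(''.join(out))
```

Execution trace: 'J' (except IndexError) → 'F' (finally) → 'L' (after the try/except). Output: JFL

Answer: JFL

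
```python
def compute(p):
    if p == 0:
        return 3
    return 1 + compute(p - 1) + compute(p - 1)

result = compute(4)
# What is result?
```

compute(p) = 1 + 2·compute(p-1), compute(0)=3. Closed form: (3+1)·2^4 - 1 = 63.

Answer: 63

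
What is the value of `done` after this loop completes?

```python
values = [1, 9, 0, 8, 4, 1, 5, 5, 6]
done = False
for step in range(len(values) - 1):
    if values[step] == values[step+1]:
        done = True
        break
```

Check consecutive duplicates in [1, 9, 0, 8, 4, 1, 5, 5, 6]
`done` takes the values: False → True

Answer: True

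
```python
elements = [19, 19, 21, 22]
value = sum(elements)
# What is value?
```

Trace:
`elements = [19, 19, 21, 22]` → elements = [19, 19, 21, 22]
`value = sum(elements)` → value = 81
So value = 81

Answer: 81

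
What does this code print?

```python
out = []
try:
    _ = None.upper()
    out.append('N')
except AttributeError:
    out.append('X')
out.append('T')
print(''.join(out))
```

Execution trace: 'X' (except AttributeError) → 'T' (after the try/except). Output: XT

Answer: XT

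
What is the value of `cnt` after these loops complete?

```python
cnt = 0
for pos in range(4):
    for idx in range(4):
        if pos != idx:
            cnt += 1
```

4² - 4 (exclude diagonal)
`cnt` takes the values: 0 → 1 → 2 → 3 → 4 → 5 → 6 → 7 → 8 → 9 → 10 → 11 → 12

Answer: 12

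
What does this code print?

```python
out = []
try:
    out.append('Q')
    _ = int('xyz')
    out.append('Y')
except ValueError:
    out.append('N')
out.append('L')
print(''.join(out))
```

Execution trace: 'Q' (try body) → 'N' (except ValueError) → 'L' (after the try/except). Output: QNL

Answer: QNL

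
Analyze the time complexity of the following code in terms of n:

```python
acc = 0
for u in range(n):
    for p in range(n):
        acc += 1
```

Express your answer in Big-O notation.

Each loop level contributes: n × n. Multiplying the contributions gives O(n^2).

Answer: O(n^2)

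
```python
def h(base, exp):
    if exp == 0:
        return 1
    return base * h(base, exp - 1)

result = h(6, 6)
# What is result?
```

h(6, 6) = 6 * 6 * 6 * 6 * 6 * 6 = 46656

Answer: 46656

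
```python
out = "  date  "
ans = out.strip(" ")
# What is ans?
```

Trace:
`out = "  date  "` → out = '  date  '
`ans = out.strip(" ")` → ans = 'date'
So ans = 'date'

Answer: 'date'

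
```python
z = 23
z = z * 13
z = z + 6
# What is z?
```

Trace:
`z = 23` → z = 23
`z = z * 13` → z = 299
`z = z + 6` → z = 305
So z = 305

Answer: 305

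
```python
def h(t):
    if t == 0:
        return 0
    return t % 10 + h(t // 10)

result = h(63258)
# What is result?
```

Sum of digits of 63258: 8 + 5 + 2 + 3 + 6 = 24

Answer: 24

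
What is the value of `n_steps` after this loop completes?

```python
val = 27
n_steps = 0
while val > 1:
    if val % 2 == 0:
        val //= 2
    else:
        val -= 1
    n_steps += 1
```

Steps to reduce 27 to 1
`n_steps` takes the values: 0 → 1 → 2 → 3 → 4 → 5 → 6 → 7

Answer: 7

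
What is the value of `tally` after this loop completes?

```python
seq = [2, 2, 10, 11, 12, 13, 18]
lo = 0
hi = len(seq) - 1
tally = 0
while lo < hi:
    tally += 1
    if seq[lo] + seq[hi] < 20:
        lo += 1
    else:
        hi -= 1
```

Steps to find pair summing to 20
`tally` takes the values: 0 → 1 → 2 → 3 → 4 → 5 → 6

Answer: 6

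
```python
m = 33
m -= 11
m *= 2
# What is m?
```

Trace:
`m = 33` → m = 33
`m -= 11` → m = 22
`m *= 2` → m = 44
So m = 44

Answer: 44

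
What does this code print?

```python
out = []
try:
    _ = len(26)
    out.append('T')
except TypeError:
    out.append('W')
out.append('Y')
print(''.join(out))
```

Execution trace: 'W' (except TypeError) → 'Y' (after the try/except). Output: WY

Answer: WY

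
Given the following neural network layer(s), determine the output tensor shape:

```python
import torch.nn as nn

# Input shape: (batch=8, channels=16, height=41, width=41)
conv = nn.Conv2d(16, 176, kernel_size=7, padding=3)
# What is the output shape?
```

Input: (8, 16, 41, 41) -> Output: (8, 176, 41, 41)

Answer: (8, 176, 41, 41)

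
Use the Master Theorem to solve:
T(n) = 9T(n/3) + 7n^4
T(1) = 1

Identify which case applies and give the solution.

a=9, b=3, f(n)=7n^4. log_3(9) = 2. Since c=4 > 2 and the regularity condition holds (9(n/3)^4 = (9/3^4)n^4 with 9/3^4 < 1), Case 3 applies: T(n) = Θ(f(n)) = O(n^4).

Answer: O(n^4) - Case 3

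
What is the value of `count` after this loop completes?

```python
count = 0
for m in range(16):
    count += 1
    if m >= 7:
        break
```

Loop breaks when m reaches 7, count is 8
`count` takes the values: 0 → 1 → 2 → 3 → 4 → 5 → 6 → 7 → 8

Answer: 8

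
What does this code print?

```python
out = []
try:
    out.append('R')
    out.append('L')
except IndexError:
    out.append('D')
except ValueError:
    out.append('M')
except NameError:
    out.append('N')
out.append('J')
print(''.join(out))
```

Execution trace: 'R' (try body) → 'L' (try body, no exception) → 'J' (after the try/except). Output: RLJ

Answer: RLJ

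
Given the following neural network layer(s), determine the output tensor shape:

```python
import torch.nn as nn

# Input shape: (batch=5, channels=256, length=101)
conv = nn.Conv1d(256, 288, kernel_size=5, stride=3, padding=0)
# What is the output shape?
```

Input: (5, 256, 101) -> Output: (5, 288, 33)

Answer: (5, 288, 33)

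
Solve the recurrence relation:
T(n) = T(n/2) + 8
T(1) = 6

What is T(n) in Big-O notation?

Each step divides n by 2 and adds 8. After log_2(n) steps we reach T(1)=6. So T(n) = 8·log_2(n) + 6 = O(log n).

Answer: O(log n)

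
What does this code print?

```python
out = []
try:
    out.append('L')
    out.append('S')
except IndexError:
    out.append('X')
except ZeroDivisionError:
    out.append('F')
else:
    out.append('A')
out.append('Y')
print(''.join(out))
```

Execution trace: 'L' (try body) → 'S' (try body, no exception) → 'A' (else) → 'Y' (after the try/except). Output: LSAY

Answer: LSAY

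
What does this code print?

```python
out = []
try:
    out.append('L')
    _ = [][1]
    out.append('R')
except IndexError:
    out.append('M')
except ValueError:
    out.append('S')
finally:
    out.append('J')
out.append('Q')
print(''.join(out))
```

Execution trace: 'L' (try body) → 'M' (except IndexError) → 'J' (finally) → 'Q' (after the try/except). Output: LMJQ

Answer: LMJQ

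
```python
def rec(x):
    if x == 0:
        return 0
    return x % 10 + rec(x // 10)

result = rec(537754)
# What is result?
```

Sum of digits of 537754: 4 + 5 + 7 + 7 + 3 + 5 = 31

Answer: 31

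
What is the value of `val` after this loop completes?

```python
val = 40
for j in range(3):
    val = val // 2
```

Halve 3 times: 40 // 2^3 = 5
`val` takes the values: 40 → 20 → 10 → 5

Answer: 5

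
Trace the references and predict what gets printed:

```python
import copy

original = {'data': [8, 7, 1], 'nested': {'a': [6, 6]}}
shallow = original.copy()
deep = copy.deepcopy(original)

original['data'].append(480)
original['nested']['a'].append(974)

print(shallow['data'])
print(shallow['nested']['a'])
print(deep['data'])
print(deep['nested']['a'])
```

Key concept: comparing shallow vs deep copy.
Step by step:
`original = {'data': [8, 7, 1], 'nested': {'a': [6, 6]}}` → original = {'data': [8, 7, 1], 'nested': {'a': [6, 6]}}
`shallow = original.copy()` → shallow = {'data': [8, 7, 1], 'nested': {'a': [6, 6]}}
`deep = copy.deepcopy(original)` → deep = {'data': [8, 7, 1], 'nested': {'a': [6, 6]}}
`original['data'].append(480)` → original = {'data': [8, 7, 1, 480], 'nested': {'a': [6, 6]}}; shallow = {'data': [8, 7, 1, 480], 'nested': {'a': [6, 6]}}
`original['nested']['a'].append(974)` → original = {'data': [8, 7, 1, 480], 'nested': {'a': [6, 6, 974]}}; shallow = {'data': [8, 7, 1, 480], 'nested': {'a': [6, 6, 974]}}
`print(shallow['data'])` → prints [8, 7, 1, 480]
`print(shallow['nested']['a'])` → prints [6, 6, 974]
`print(deep['data'])` → prints [8, 7, 1]
`print(deep['nested']['a'])` → prints [6, 6]

Answer:
[8, 7, 1, 480]
[6, 6, 974]
[8, 7, 1]
[6, 6]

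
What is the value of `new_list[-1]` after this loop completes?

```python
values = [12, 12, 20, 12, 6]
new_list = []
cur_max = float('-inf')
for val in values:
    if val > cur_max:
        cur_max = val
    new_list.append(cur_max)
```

Running max ends at 20
`new_list` takes the values: [] → [12] → [12, 12] → [12, 12, 20] → [12, 12, 20, 20] → [12, 12, 20, 20, 20]
So `new_list[-1]` = 20

Answer: 20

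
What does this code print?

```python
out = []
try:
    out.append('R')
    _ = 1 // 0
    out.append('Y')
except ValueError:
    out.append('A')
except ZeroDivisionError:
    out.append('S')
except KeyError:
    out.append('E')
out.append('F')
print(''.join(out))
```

Execution trace: 'R' (try body) → 'S' (except ZeroDivisionError) → 'F' (after the try/except). Output: RSF

Answer: RSF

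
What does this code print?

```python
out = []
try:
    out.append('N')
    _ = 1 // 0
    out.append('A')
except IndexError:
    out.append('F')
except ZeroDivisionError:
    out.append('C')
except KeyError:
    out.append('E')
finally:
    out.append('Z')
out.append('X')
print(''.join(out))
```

Execution trace: 'N' (try body) → 'C' (except ZeroDivisionError) → 'Z' (finally) → 'X' (after the try/except). Output: NCZX

Answer: NCZX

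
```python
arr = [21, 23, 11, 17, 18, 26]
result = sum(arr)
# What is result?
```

Trace:
`arr = [21, 23, 11, 17, 18, 26]` → arr = [21, 23, 11, 17, 18, 26]
`result = sum(arr)` → result = 116
So result = 116

Answer: 116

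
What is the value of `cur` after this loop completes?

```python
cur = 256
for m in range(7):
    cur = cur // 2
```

Halve 7 times: 256 // 2^7 = 2
`cur` takes the values: 256 → 128 → 64 → 32 → 16 → 8 → 4 → 2

Answer: 2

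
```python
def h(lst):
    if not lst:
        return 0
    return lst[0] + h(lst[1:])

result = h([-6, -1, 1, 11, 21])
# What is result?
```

(-6) + (-1) + 1 + 11 + 21 + 0 = 26

Answer: 26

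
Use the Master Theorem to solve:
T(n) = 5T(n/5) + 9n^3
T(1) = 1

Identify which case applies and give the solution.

a=5, b=5, f(n)=9n^3. log_5(5) = 1. Since c=3 > 1 and the regularity condition holds (5(n/5)^3 = (5/5^3)n^3 with 5/5^3 < 1), Case 3 applies: T(n) = Θ(f(n)) = O(n^3).

Answer: O(n^3) - Case 3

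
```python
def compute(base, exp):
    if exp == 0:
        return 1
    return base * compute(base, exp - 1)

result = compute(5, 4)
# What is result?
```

compute(5, 4) = 5 * 5 * 5 * 5 = 625

Answer: 625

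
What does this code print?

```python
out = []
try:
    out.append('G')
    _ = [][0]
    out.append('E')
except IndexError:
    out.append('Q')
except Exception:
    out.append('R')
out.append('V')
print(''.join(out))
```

Execution trace: 'G' (try body) → 'Q' (except IndexError) → 'V' (after the try/except). Output: GQV

Answer: GQV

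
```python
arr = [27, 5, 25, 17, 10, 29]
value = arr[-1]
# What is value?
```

Trace:
`arr = [27, 5, 25, 17, 10, 29]` → arr = [27, 5, 25, 17, 10, 29]
`value = arr[-1]` → value = 29
So value = 29

Answer: 29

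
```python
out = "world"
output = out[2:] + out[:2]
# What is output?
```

Trace:
`out = "world"` → out = 'world'
`output = out[2:] + out[:2]` → output = 'rldwo'
So output = 'rldwo'

Answer: 'rldwo'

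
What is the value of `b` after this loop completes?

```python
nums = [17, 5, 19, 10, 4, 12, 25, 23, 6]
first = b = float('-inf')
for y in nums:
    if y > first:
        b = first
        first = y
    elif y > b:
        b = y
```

Second largest (with repeats) in [17, 5, 19, 10, 4, 12, 25, 23, 6]
`b` takes the values: -inf → 5 → 17 → 19 → 23

Answer: 23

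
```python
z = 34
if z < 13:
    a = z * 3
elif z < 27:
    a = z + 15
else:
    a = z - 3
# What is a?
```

Trace:
`z = 34` → z = 34
`if z < 13: ...` → z < 13 is False, z < 27 is False, take else branch → a = 31
So a = 31

Answer: 31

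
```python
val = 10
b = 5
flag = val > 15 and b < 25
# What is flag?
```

Trace:
`val = 10` → val = 10
`b = 5` → b = 5
`flag = val > 15 and b < 25` → flag = False
So flag = False

Answer: False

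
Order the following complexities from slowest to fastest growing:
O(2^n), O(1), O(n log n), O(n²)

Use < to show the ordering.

Ordered by growth rate: O(1) < O(n log n) < O(n²) < O(2^n)

Answer: O(1) < O(n log n) < O(n²) < O(2^n)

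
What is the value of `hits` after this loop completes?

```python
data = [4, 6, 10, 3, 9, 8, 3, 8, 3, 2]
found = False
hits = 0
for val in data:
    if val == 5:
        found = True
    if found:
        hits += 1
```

Count elements after first 5 in [4, 6, 10, 3, 9, 8, 3, 8, 3, 2]
`hits` takes the values: 0

Answer: 0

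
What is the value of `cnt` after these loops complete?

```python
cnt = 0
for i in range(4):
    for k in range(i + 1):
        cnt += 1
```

Triangle: 1 + 2 + ... + 4
`cnt` takes the values: 0 → 1 → 2 → 3 → 4 → 5 → 6 → 7 → 8 → 9 → 10

Answer: 10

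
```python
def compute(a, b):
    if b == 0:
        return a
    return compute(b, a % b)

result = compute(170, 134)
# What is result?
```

compute(170, 134) -> compute(134, 36) -> compute(36, 26) -> compute(26, 10) -> compute(10, 6) -> compute(6, 4) -> compute(4, 2) -> compute(2, 0) -> 2

Answer: 2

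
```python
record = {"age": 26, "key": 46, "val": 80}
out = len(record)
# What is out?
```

Trace:
`record = {"age": 26, "key": 46, "val": 80}` → record = {'age': 26, 'key': 46, 'val': 80}
`out = len(record)` → out = 3
So out = 3

Answer: 3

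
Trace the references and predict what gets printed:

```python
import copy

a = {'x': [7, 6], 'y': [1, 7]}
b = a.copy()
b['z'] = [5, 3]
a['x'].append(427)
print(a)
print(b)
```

Key concept: shallow copy of dict with mutable values.
Step by step:
`a = {'x': [7, 6], 'y': [1, 7]}` → a = {'x': [7, 6], 'y': [1, 7]}
`b = a.copy()` → b = {'x': [7, 6], 'y': [1, 7]}
`b['z'] = [5, 3]` → b = {'x': [7, 6], 'y': [1, 7], 'z': [5, 3]}
`a['x'].append(427)` → a = {'x': [7, 6, 427], 'y': [1, 7]}; b = {'x': [7, 6, 427], 'y': [1, 7], 'z': [5, 3]}
`print(a)` → prints {'x': [7, 6, 427], 'y': [1, 7]}
`print(b)` → prints {'x': [7, 6, 427], 'y': [1, 7], 'z': [5, 3]}

Answer:
{'x': [7, 6, 427], 'y': [1, 7]}
{'x': [7, 6, 427], 'y': [1, 7], 'z': [5, 3]}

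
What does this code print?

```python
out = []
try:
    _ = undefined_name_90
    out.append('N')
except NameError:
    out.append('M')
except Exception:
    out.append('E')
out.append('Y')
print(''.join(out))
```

Execution trace: 'M' (except NameError) → 'Y' (after the try/except). Output: MY

Answer: MY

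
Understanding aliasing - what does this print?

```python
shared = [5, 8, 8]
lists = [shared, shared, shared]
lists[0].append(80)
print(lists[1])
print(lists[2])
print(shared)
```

Key concept: list of same reference.
Step by step:
`shared = [5, 8, 8]` → shared = [5, 8, 8]
`lists = [shared, shared, shared]` → lists = [[5, 8, 8], [5, 8, 8], [5, 8, 8]]
`lists[0].append(80)` → shared = [5, 8, 8, 80]; lists = [[5, 8, 8, 80], [5, 8, 8, 80], [5, 8, 8, 80]]
`print(lists[1])` → prints [5, 8, 8, 80]
`print(lists[2])` → prints [5, 8, 8, 80]
`print(shared)` → prints [5, 8, 8, 80]

Answer:
[5, 8, 8, 80]
[5, 8, 8, 80]
[5, 8, 8, 80]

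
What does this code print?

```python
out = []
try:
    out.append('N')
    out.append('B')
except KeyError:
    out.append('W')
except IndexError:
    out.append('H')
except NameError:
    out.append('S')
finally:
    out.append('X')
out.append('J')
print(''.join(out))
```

Execution trace: 'N' (try body) → 'B' (try body, no exception) → 'X' (finally) → 'J' (after the try/except). Output: NBXJ

Answer: NBXJ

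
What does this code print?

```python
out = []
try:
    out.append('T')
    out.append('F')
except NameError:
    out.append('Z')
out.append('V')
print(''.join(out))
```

Execution trace: 'T' (try body) → 'F' (try body, no exception) → 'V' (after the try/except). Output: TFV

Answer: TFV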